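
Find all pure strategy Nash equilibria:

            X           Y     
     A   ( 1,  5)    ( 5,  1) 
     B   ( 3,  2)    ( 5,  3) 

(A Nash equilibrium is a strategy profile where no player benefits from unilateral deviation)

Nash equilibrium: (B, Y)

Work:
Best responses:
  P1 vs X: payoffs [1, 3] → best response B (payoff 3)
  P1 vs Y: payoffs [5, 5] → best response A/B (payoff 5)
  P2 vs A: payoffs [5, 1] → best response X (payoff 5)
  P2 vs B: payoffs [2, 3] → best response Y (payoff 3)
Mutual best responses: (B,Y) → Nash equilibria.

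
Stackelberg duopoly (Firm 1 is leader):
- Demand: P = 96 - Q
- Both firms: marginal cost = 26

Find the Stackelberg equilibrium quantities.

q₁* (leader) = 35.0, q₂* (follower) = 17.5

Work:
Follower's reaction: q₂ = (a - c - q₁)/2
Leader substitutes: π₁ = q₁·(a - q₁ - (a-c-q₁)/2 - c)
FOC: q₁* = (96 - 26)/2 = 35.00
Then: q₂* = (96 - 26 - 35.0)/2 = 17.50
Leader has first-mover advantage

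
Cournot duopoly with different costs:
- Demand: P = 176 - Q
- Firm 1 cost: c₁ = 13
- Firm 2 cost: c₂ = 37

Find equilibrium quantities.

q₁* = 62.33, q₂* = 38.33

Work:
Reaction: q₁ = (176 - 13 - q₂)/2
Reaction: q₂ = (176 - 37 - q₁)/2
Solve simultaneously:
q₁* = (176 - 2×13 + 37)/3 = 62.33
q₂* = (176 - 2×37 + 13)/3 = 38.33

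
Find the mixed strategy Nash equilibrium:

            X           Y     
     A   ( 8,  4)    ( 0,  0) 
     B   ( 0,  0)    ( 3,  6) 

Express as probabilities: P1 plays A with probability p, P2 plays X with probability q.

p = 0.6, q = 0.2727

Work:
Find probabilities that make opponent indifferent:
P2 chooses q to make P1 indifferent between A and B
P1 chooses p to make P2 indifferent between X and Y
Mixed NE: P1 plays (A: 0.6, B: 0.4), P2 plays (X: 0.2727, Y: 0.7273)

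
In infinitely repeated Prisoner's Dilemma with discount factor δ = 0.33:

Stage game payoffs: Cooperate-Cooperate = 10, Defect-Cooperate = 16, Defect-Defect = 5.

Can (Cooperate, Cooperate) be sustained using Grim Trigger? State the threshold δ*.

δ* = 0.5455; since δ = 0.33 < 0.5455, cooperation cannot be sustained

Work:
For Grim Trigger:
Cooperate forever: 10/(1-δ)
Defect then punished: 16 + 5·δ/(1-δ)
Need: 10/(1-δ) ≥ 16 + 5·δ/(1-δ)
Solving: δ ≥ (T-R)/(T-P) = (16-10)/(16-5) = 0.5455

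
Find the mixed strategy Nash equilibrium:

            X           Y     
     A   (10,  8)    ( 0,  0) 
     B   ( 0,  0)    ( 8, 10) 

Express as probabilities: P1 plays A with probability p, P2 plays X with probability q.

p = 0.5556, q = 0.4444

Work:
Find probabilities that make opponent indifferent:
P2 chooses q to make P1 indifferent between A and B
P1 chooses p to make P2 indifferent between X and Y
Mixed NE: P1 plays (A: 0.5556, B: 0.4444), P2 plays (X: 0.4444, Y: 0.5556)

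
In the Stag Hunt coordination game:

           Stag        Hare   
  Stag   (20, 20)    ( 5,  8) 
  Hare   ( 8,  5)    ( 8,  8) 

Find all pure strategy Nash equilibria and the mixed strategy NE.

Pure NE: (Stag, Stag) and (Hare, Hare); Mixed NE: p = 0.2, q = 0.2

Work:
Check pure NE:
(Stag, Stag): (20, 20) - no unilateral deviation beneficial
(Hare, Hare): (8, 8) - no unilateral deviation beneficial
Mixed NE: P1 plays Stag with p = 0.2, P2 plays Stag with q = 0.2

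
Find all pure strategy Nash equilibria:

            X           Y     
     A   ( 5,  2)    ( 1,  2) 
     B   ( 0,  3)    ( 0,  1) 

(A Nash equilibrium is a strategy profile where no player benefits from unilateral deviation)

Nash equilibrium: (A, X), (A, Y)

Work:
Best responses:
  P1 vs X: payoffs [5, 0] → best response A (payoff 5)
  P1 vs Y: payoffs [1, 0] → best response A (payoff 1)
  P2 vs A: payoffs [2, 2] → best response X/Y (payoff 2)
  P2 vs B: payoffs [3, 1] → best response X (payoff 3)
Mutual best responses: (A,X), (A,Y) → Nash equilibria.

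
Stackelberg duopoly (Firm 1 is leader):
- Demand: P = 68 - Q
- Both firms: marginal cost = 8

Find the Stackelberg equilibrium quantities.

q₁* (leader) = 30.0, q₂* (follower) = 15.0

Work:
Follower's reaction: q₂ = (a - c - q₁)/2
Leader substitutes: π₁ = q₁·(a - q₁ - (a-c-q₁)/2 - c)
FOC: q₁* = (68 - 8)/2 = 30.00
Then: q₂* = (68 - 8 - 30.0)/2 = 15.00
Leader has first-mover advantage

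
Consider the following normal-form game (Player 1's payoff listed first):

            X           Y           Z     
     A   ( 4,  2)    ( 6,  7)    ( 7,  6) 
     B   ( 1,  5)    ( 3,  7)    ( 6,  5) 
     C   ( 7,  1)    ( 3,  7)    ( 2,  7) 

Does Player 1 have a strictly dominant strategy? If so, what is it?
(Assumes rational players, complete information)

No strictly dominant strategy exists for Player 1

Work:
A strategy strictly dominates another if it gives a strictly higher payoff against every opponent action. Compare each pair of P1's strategies column-by-column:
  A vs B: [4 vs 1, 6 vs 3, 7 vs 6] → A strictly dominates B
  A vs C: [4 vs 7, 6 vs 3, 7 vs 2] → A does not strictly dominate C (column X: 4 ≤ 7)
  B vs A: [1 vs 4, 3 vs 6, 6 vs 7] → B does not strictly dominate A (column X: 1 ≤ 4)
  B vs C: [1 vs 7, 3 vs 3, 6 vs 2] → B does not strictly dominate C (column X: 1 ≤ 7)
  C vs A: [7 vs 4, 3 vs 6, 2 vs 7] → C does not strictly dominate A (column Y: 3 ≤ 6)
  C vs B: [7 vs 1, 3 vs 3, 2 vs 6] → C does not strictly dominate B (column Y: 3 ≤ 3)
No single strategy strictly dominates all others → no strictly dominant strategy.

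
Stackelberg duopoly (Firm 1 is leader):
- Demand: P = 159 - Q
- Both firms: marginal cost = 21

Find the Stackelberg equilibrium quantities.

q₁* (leader) = 69.0, q₂* (follower) = 34.5

Work:
Follower's reaction: q₂ = (a - c - q₁)/2
Leader substitutes: π₁ = q₁·(a - q₁ - (a-c-q₁)/2 - c)
FOC: q₁* = (159 - 21)/2 = 69.00
Then: q₂* = (159 - 21 - 69.0)/2 = 34.50
Leader has first-mover advantage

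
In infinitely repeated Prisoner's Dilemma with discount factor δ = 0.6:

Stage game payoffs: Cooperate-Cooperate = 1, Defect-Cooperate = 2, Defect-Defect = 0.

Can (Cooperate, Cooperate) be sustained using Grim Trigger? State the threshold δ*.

δ* = 0.5; since δ = 0.6 ≥ 0.5, cooperation can be sustained

Work:
For Grim Trigger:
Cooperate forever: 1/(1-δ)
Defect then punished: 2 + 0·δ/(1-δ)
Need: 1/(1-δ) ≥ 2 + 0·δ/(1-δ)
Solving: δ ≥ (T-R)/(T-P) = (2-1)/(2-0) = 0.5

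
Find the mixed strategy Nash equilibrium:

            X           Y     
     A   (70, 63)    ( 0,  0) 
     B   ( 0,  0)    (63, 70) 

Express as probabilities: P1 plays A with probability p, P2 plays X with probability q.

p = 0.5263, q = 0.4737

Work:
Find probabilities that make opponent indifferent:
P2 chooses q to make P1 indifferent between A and B
P1 chooses p to make P2 indifferent between X and Y
Mixed NE: P1 plays (A: 0.5263, B: 0.4737), P2 plays (X: 0.4737, Y: 0.5263)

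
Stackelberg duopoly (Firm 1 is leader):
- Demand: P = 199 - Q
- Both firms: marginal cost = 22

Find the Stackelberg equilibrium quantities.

q₁* (leader) = 88.5, q₂* (follower) = 44.25

Work:
Follower's reaction: q₂ = (a - c - q₁)/2
Leader substitutes: π₁ = q₁·(a - q₁ - (a-c-q₁)/2 - c)
FOC: q₁* = (199 - 22)/2 = 88.50
Then: q₂* = (199 - 22 - 88.5)/2 = 44.25
Leader has first-mover advantage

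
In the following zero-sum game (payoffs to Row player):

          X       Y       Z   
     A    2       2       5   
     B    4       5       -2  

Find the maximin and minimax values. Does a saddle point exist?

Maximin = 2, Minimax = 4, Saddle: False

Work:
Row minimums: [2, -2] → maximin = 2
Column maximums: [4, 5, 5] → minimax = 4
No saddle point (maximin ≠ minimax). Mixed strategy needed.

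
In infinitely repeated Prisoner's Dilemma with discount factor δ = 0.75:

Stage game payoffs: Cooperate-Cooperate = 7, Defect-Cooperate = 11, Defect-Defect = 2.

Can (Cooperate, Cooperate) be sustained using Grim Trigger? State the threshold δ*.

δ* = 0.4444; since δ = 0.75 ≥ 0.4444, cooperation can be sustained

Work:
For Grim Trigger:
Cooperate forever: 7/(1-δ)
Defect then punished: 11 + 2·δ/(1-δ)
Need: 7/(1-δ) ≥ 11 + 2·δ/(1-δ)
Solving: δ ≥ (T-R)/(T-P) = (11-7)/(11-2) = 0.4444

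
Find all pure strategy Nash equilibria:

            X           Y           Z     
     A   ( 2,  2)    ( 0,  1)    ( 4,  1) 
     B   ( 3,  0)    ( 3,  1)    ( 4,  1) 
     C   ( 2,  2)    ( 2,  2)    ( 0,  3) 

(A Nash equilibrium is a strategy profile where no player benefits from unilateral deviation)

Nash equilibrium: (B, Y), (B, Z)

Work:
Best responses:
  P1 vs X: payoffs [2, 3, 2] → best response B (payoff 3)
  P1 vs Y: payoffs [0, 3, 2] → best response B (payoff 3)
  P1 vs Z: payoffs [4, 4, 0] → best response A/B (payoff 4)
  P2 vs A: payoffs [2, 1, 1] → best response X (payoff 2)
  P2 vs B: payoffs [0, 1, 1] → best response Y/Z (payoff 1)
  P2 vs C: payoffs [2, 2, 3] → best response Z (payoff 3)
Mutual best responses: (B,Y), (B,Z) → Nash equilibria.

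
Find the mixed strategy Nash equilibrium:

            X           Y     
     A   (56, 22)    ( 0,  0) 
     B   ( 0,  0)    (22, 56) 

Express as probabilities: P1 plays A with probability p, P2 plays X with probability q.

p = 0.7179, q = 0.2821

Work:
Find probabilities that make opponent indifferent:
P2 chooses q to make P1 indifferent between A and B
P1 chooses p to make P2 indifferent between X and Y
Mixed NE: P1 plays (A: 0.7179, B: 0.2821), P2 plays (X: 0.2821, Y: 0.7179)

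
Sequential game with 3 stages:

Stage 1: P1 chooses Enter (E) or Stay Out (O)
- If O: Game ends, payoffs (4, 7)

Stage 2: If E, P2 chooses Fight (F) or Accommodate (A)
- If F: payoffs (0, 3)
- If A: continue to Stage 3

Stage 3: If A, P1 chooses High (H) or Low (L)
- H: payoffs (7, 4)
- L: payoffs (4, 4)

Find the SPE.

SPE: (E, A, H); Outcome (7, 4)

Work:
Stage 3: P1 chooses H (7 vs 4)
Stage 2: P2: F->3, A->4 (anticipating H). Choose A
Stage 1: P1: O->4, E->7 (anticipating A, H). Choose E
SPE path: E -> A -> H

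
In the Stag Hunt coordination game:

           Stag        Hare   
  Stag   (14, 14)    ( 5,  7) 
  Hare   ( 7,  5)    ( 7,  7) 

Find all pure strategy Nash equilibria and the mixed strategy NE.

Pure NE: (Stag, Stag) and (Hare, Hare); Mixed NE: p = 0.2222, q = 0.2222

Work:
Check pure NE:
(Stag, Stag): (14, 14) - no unilateral deviation beneficial
(Hare, Hare): (7, 7) - no unilateral deviation beneficial
Mixed NE: P1 plays Stag with p = 0.2222, P2 plays Stag with q = 0.2222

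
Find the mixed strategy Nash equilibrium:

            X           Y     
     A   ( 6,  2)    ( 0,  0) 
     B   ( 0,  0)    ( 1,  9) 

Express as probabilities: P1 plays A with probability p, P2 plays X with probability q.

p = 0.8182, q = 0.1429

Work:
Find probabilities that make opponent indifferent:
P2 chooses q to make P1 indifferent between A and B
P1 chooses p to make P2 indifferent between X and Y
Mixed NE: P1 plays (A: 0.8182, B: 0.1818), P2 plays (X: 0.1429, Y: 0.8571)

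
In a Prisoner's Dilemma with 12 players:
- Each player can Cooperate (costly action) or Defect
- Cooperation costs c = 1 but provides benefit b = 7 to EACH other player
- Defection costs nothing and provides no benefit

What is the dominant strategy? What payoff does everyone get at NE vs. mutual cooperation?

Dominant: Defect; NE payoff = 0; Coop payoff = 76

Work:
Defect dominates (saves cost c = 1, benefit to others is external)
NE: All defect → everyone gets 0
If all cooperate: each receives (11)×7 - 1 = 76
Social dilemma: 76 > 0 but NE gives 0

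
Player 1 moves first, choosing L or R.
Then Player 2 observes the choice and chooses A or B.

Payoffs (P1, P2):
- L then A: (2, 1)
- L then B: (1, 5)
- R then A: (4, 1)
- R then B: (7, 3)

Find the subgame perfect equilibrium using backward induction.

P1 plays R, P2 plays B after L and B after R; Payoff (7, 3)

Work:
Backward induction:
After L: P2 chooses B → P1 gets 1
After R: P2 chooses B → P1 gets 7
P1 chooses R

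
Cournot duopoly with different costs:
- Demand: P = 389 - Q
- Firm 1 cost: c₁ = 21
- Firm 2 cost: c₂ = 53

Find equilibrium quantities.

q₁* = 133.33, q₂* = 101.33

Work:
Reaction: q₁ = (389 - 21 - q₂)/2
Reaction: q₂ = (389 - 53 - q₁)/2
Solve simultaneously:
q₁* = (389 - 2×21 + 53)/3 = 133.33
q₂* = (389 - 2×53 + 21)/3 = 101.33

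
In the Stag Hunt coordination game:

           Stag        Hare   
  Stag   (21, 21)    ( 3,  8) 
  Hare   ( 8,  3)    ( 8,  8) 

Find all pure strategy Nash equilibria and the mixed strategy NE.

Pure NE: (Stag, Stag) and (Hare, Hare); Mixed NE: p = 0.2778, q = 0.2778

Work:
Check pure NE:
(Stag, Stag): (21, 21) - no unilateral deviation beneficial
(Hare, Hare): (8, 8) - no unilateral deviation beneficial
Mixed NE: P1 plays Stag with p = 0.2778, P2 plays Stag with q = 0.2778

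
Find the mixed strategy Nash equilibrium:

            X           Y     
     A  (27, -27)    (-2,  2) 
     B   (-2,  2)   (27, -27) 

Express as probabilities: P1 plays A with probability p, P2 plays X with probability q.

p = 0.5, q = 0.5

Work:
Find probabilities that make opponent indifferent:
P2 chooses q to make P1 indifferent between A and B
P1 chooses p to make P2 indifferent between X and Y
Mixed NE: P1 plays (A: 0.5, B: 0.5), P2 plays (X: 0.5, Y: 0.5)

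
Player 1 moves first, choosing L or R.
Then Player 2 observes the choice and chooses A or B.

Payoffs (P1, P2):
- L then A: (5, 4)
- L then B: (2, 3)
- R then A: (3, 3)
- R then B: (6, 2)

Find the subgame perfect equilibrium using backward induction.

P1 plays L, P2 plays A after L and A after R; Payoff (5, 4)

Work:
Backward induction:
After L: P2 chooses A → P1 gets 5
After R: P2 chooses A → P1 gets 3
P1 chooses L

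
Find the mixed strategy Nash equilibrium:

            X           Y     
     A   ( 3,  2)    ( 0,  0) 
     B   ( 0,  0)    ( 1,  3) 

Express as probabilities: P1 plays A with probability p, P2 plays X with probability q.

p = 0.6, q = 0.25

Work:
Find probabilities that make opponent indifferent:
P2 chooses q to make P1 indifferent between A and B
P1 chooses p to make P2 indifferent between X and Y
Mixed NE: P1 plays (A: 0.6, B: 0.4), P2 plays (X: 0.25, Y: 0.75)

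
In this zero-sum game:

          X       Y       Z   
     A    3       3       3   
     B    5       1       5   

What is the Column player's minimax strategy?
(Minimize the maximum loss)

Column should play Y, value = 3

Work:
Column player minimizes Row's maximum payoff:
Column X: max payoff to Row = 5
Column Y: max payoff to Row = 3
Column Z: max payoff to Row = 5
Minimum is 3, achieved by column Y.
Minimax strategy: Y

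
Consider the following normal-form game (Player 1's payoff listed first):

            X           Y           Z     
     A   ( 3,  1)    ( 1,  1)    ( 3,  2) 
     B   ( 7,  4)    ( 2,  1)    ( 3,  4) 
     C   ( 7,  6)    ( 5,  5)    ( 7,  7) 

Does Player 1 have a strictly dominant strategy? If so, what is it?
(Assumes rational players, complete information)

No strictly dominant strategy exists for Player 1

Work:
A strategy strictly dominates another if it gives a strictly higher payoff against every opponent action. Compare each pair of P1's strategies column-by-column:
  A vs B: [3 vs 7, 1 vs 2, 3 vs 3] → A does not strictly dominate B (column X: 3 ≤ 7)
  A vs C: [3 vs 7, 1 vs 5, 3 vs 7] → A does not strictly dominate C (column X: 3 ≤ 7)
  B vs A: [7 vs 3, 2 vs 1, 3 vs 3] → B does not strictly dominate A (column Z: 3 ≤ 3)
  B vs C: [7 vs 7, 2 vs 5, 3 vs 7] → B does not strictly dominate C (column X: 7 ≤ 7)
  C vs A: [7 vs 3, 5 vs 1, 7 vs 3] → C strictly dominates A
  C vs B: [7 vs 7, 5 vs 2, 7 vs 3] → C does not strictly dominate B (column X: 7 ≤ 7)
No single strategy strictly dominates all others → no strictly dominant strategy.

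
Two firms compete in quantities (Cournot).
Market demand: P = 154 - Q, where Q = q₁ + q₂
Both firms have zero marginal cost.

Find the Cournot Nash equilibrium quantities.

q₁* = q₂* = 51.33; P* = 51.33

Work:
Profit: π_i = P·q_i = (a - q_i - q_j)·q_i
FOC: ∂π_i/∂q_i = a - 2q_i - q_j = 0
Reaction function: q_i = (154 - q_j)/2
Symmetry: q* = 154/3 = 51.33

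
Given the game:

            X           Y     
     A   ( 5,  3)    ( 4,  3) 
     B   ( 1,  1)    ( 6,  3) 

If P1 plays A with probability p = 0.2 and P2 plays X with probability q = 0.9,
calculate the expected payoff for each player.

E[P1] = 2.18, E[P2] = 1.56

Work:
E[P1] = p·q·π₁(A,X) + p·(1-q)·π₁(A,Y) + (1-p)·q·π₁(B,X) + (1-p)·(1-q)·π₁(B,Y)
= 0.2·0.9·5 + 0.2·0.1·4 + 0.8·0.9·1 + 0.8·0.1·6
= 2.18

E[P2] = 1.56 (similar calculation)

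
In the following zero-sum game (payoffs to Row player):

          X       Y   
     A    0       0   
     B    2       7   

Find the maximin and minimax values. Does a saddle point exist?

Maximin = 2, Minimax = 2, Saddle: True

Work:
Row minimums: [0, 2] → maximin = 2
Column maximums: [2, 7] → minimax = 2
Saddle point exists! Game value = 2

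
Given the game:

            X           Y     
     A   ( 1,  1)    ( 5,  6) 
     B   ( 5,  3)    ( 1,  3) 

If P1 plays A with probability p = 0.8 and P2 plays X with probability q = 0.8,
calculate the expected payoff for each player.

E[P1] = 2.28, E[P2] = 2.2

Work:
E[P1] = p·q·π₁(A,X) + p·(1-q)·π₁(A,Y) + (1-p)·q·π₁(B,X) + (1-p)·(1-q)·π₁(B,Y)
= 0.8·0.8·1 + 0.8·0.2·5 + 0.2·0.8·5 + 0.2·0.2·1
= 2.28

E[P2] = 2.2 (similar calculation)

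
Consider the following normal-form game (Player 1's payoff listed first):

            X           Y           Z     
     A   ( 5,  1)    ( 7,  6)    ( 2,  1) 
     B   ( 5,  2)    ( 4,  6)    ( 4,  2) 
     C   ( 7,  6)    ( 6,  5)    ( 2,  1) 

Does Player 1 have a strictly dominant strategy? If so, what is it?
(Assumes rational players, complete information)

No strictly dominant strategy exists for Player 1

Work:
A strategy strictly dominates another if it gives a strictly higher payoff against every opponent action. Compare each pair of P1's strategies column-by-column:
  A vs B: [5 vs 5, 7 vs 4, 2 vs 4] → A does not strictly dominate B (column X: 5 ≤ 5)
  A vs C: [5 vs 7, 7 vs 6, 2 vs 2] → A does not strictly dominate C (column X: 5 ≤ 7)
  B vs A: [5 vs 5, 4 vs 7, 4 vs 2] → B does not strictly dominate A (column X: 5 ≤ 5)
  B vs C: [5 vs 7, 4 vs 6, 4 vs 2] → B does not strictly dominate C (column X: 5 ≤ 7)
  C vs A: [7 vs 5, 6 vs 7, 2 vs 2] → C does not strictly dominate A (column Y: 6 ≤ 7)
  C vs B: [7 vs 5, 6 vs 4, 2 vs 4] → C does not strictly dominate B (column Z: 2 ≤ 4)
No single strategy strictly dominates all others → no strictly dominant strategy.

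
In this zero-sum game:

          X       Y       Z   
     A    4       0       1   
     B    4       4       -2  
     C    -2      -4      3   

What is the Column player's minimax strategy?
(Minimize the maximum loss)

Column should play Z, value = 3

Work:
Column player minimizes Row's maximum payoff:
Column X: max payoff to Row = 4
Column Y: max payoff to Row = 4
Column Z: max payoff to Row = 3
Minimum is 3, achieved by column Z.
Minimax strategy: Z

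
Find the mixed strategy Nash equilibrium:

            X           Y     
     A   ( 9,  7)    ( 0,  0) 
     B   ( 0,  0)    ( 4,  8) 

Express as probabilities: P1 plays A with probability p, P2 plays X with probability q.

p = 0.5333, q = 0.3077

Work:
Find probabilities that make opponent indifferent:
P2 chooses q to make P1 indifferent between A and B
P1 chooses p to make P2 indifferent between X and Y
Mixed NE: P1 plays (A: 0.5333, B: 0.4667), P2 plays (X: 0.3077, Y: 0.6923)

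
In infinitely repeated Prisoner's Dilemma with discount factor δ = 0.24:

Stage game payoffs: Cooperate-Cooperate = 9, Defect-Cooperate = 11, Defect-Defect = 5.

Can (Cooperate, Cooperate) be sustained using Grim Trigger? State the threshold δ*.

δ* = 0.3333; since δ = 0.24 < 0.3333, cooperation cannot be sustained

Work:
For Grim Trigger:
Cooperate forever: 9/(1-δ)
Defect then punished: 11 + 5·δ/(1-δ)
Need: 9/(1-δ) ≥ 11 + 5·δ/(1-δ)
Solving: δ ≥ (T-R)/(T-P) = (11-9)/(11-5) = 0.3333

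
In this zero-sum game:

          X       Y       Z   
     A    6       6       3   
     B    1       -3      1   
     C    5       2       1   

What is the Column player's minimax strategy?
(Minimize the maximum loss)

Column should play Z, value = 3

Work:
Column player minimizes Row's maximum payoff:
Column X: max payoff to Row = 6
Column Y: max payoff to Row = 6
Column Z: max payoff to Row = 3
Minimum is 3, achieved by column Z.
Minimax strategy: Z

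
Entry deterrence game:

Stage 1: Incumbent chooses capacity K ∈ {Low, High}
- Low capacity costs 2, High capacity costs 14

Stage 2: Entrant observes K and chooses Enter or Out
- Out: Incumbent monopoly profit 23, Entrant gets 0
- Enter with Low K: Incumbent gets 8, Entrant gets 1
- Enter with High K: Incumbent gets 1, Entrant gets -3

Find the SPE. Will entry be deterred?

SPE: (High, Enter|Low, Out|High); Entry deterred. Incumbent net profit = 9

Work:
After Low K: Entrant enters (1 > 0)
After High K: Entrant stays out (-3 < 0)
Incumbent: Low → 8−2=6, High → 23−14=9
Incumbent chooses High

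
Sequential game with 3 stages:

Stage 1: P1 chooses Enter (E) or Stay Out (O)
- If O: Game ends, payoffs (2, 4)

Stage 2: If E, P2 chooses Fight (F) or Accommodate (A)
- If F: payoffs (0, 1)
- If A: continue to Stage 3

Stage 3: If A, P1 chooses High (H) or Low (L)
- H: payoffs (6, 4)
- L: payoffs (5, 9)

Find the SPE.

SPE: (E, A, H); Outcome (6, 4)

Work:
Stage 3: P1 chooses H (6 vs 5)
Stage 2: P2: F->1, A->4 (anticipating H). Choose A
Stage 1: P1: O->2, E->6 (anticipating A, H). Choose E
SPE path: E -> A -> H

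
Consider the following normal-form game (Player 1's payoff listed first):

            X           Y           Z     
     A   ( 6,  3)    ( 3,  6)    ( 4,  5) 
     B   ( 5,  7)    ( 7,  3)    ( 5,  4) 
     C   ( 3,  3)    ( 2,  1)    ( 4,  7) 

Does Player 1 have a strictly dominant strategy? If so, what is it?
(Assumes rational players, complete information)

No strictly dominant strategy exists for Player 1

Work:
A strategy strictly dominates another if it gives a strictly higher payoff against every opponent action. Compare each pair of P1's strategies column-by-column:
  A vs B: [6 vs 5, 3 vs 7, 4 vs 5] → A does not strictly dominate B (column Y: 3 ≤ 7)
  A vs C: [6 vs 3, 3 vs 2, 4 vs 4] → A does not strictly dominate C (column Z: 4 ≤ 4)
  B vs A: [5 vs 6, 7 vs 3, 5 vs 4] → B does not strictly dominate A (column X: 5 ≤ 6)
  B vs C: [5 vs 3, 7 vs 2, 5 vs 4] → B strictly dominates C
  C vs A: [3 vs 6, 2 vs 3, 4 vs 4] → C does not strictly dominate A (column X: 3 ≤ 6)
  C vs B: [3 vs 5, 2 vs 7, 4 vs 5] → C does not strictly dominate B (column X: 3 ≤ 5)
No single strategy strictly dominates all others → no strictly dominant strategy.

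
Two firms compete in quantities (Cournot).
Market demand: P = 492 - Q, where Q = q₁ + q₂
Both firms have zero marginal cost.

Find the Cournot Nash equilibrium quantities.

q₁* = q₂* = 164.0; P* = 164.0

Work:
Profit: π_i = P·q_i = (a - q_i - q_j)·q_i
FOC: ∂π_i/∂q_i = a - 2q_i - q_j = 0
Reaction function: q_i = (492 - q_j)/2
Symmetry: q* = 492/3 = 164.0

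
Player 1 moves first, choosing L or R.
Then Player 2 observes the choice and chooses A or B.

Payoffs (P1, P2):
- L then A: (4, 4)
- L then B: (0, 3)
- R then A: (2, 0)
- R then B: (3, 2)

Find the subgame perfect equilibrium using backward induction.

P1 plays L, P2 plays A after L and B after R; Payoff (4, 4)

Work:
Backward induction:
After L: P2 chooses A → P1 gets 4
After R: P2 chooses B → P1 gets 3
P1 chooses L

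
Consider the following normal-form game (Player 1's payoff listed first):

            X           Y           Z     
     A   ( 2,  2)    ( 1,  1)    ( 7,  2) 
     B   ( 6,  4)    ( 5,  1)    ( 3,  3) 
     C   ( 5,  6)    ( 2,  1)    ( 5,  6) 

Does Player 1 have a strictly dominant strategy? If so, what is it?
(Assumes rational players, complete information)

No strictly dominant strategy exists for Player 1

Work:
A strategy strictly dominates another if it gives a strictly higher payoff against every opponent action. Compare each pair of P1's strategies column-by-column:
  A vs B: [2 vs 6, 1 vs 5, 7 vs 3] → A does not strictly dominate B (column X: 2 ≤ 6)
  A vs C: [2 vs 5, 1 vs 2, 7 vs 5] → A does not strictly dominate C (column X: 2 ≤ 5)
  B vs A: [6 vs 2, 5 vs 1, 3 vs 7] → B does not strictly dominate A (column Z: 3 ≤ 7)
  B vs C: [6 vs 5, 5 vs 2, 3 vs 5] → B does not strictly dominate C (column Z: 3 ≤ 5)
  C vs A: [5 vs 2, 2 vs 1, 5 vs 7] → C does not strictly dominate A (column Z: 5 ≤ 7)
  C vs B: [5 vs 6, 2 vs 5, 5 vs 3] → C does not strictly dominate B (column X: 5 ≤ 6)
No single strategy strictly dominates all others → no strictly dominant strategy.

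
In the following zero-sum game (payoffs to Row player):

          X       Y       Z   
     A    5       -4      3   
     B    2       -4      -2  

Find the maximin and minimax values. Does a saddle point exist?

Maximin = -4, Minimax = -4, Saddle: True

Work:
Row minimums: [-4, -4] → maximin = -4
Column maximums: [5, -4, 3] → minimax = -4
Saddle point exists! Game value = -4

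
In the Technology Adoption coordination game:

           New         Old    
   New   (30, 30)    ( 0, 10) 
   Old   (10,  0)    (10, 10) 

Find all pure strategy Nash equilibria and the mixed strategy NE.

Pure NE: (New, New) and (Old, Old); Mixed NE: p = 0.3333, q = 0.3333

Work:
Check pure NE:
(New, New): (30, 30) - no unilateral deviation beneficial
(Old, Old): (10, 10) - no unilateral deviation beneficial
Mixed NE: P1 plays New with p = 0.3333, P2 plays New with q = 0.3333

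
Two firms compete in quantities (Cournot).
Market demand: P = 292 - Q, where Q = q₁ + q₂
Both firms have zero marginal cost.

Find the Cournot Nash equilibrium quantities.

q₁* = q₂* = 97.33; P* = 97.33

Work:
Profit: π_i = P·q_i = (a - q_i - q_j)·q_i
FOC: ∂π_i/∂q_i = a - 2q_i - q_j = 0
Reaction function: q_i = (292 - q_j)/2
Symmetry: q* = 292/3 = 97.33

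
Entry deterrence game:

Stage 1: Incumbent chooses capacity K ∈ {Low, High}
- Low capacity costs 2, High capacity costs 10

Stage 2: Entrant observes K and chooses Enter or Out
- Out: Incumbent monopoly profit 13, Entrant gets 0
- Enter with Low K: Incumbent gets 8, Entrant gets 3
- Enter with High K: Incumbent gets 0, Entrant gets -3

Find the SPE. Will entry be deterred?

SPE: (Low, Enter|Low, Out|High); Entry not deterred. Incumbent net profit = 6, Entrant gets 3

Work:
After Low K: Entrant enters (3 > 0)
After High K: Entrant stays out (-3 < 0)
Incumbent: Low → 8−2=6, High → 13−10=3
Incumbent chooses Low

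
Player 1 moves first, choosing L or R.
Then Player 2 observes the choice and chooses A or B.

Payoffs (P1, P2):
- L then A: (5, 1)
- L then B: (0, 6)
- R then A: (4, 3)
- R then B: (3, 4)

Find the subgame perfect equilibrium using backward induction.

P1 plays R, P2 plays B after L and B after R; Payoff (3, 4)

Work:
Backward induction:
After L: P2 chooses B → P1 gets 0
After R: P2 chooses B → P1 gets 3
P1 chooses R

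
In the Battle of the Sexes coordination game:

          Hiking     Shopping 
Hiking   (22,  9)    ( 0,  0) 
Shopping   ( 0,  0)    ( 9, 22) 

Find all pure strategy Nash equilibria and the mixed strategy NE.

Pure NE: (Hiking, Hiking) and (Shopping, Shopping); Mixed NE: p = 0.7097, q = 0.2903

Work:
Check pure NE:
(Hiking, Hiking): (22, 9) - no unilateral deviation beneficial
(Shopping, Shopping): (9, 22) - no unilateral deviation beneficial
Mixed NE: P1 plays Hiking with p = 0.7097, P2 plays Hiking with q = 0.2903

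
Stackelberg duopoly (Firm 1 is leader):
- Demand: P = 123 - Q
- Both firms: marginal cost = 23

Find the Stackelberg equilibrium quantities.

q₁* (leader) = 50.0, q₂* (follower) = 25.0

Work:
Follower's reaction: q₂ = (a - c - q₁)/2
Leader substitutes: π₁ = q₁·(a - q₁ - (a-c-q₁)/2 - c)
FOC: q₁* = (123 - 23)/2 = 50.00
Then: q₂* = (123 - 23 - 50.0)/2 = 25.00
Leader has first-mover advantage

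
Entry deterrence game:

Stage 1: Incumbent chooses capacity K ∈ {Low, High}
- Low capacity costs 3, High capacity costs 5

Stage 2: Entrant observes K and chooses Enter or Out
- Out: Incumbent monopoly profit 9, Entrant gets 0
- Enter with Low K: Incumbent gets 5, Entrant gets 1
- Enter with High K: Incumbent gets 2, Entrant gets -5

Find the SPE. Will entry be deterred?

SPE: (High, Enter|Low, Out|High); Entry deterred. Incumbent net profit = 4

Work:
After Low K: Entrant enters (1 > 0)
After High K: Entrant stays out (-5 < 0)
Incumbent: Low → 5−3=2, High → 9−5=4
Incumbent chooses High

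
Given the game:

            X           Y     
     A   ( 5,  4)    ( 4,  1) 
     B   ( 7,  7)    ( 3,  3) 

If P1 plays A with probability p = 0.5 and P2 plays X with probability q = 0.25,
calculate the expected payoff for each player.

E[P1] = 4.125, E[P2] = 2.875

Work:
E[P1] = p·q·π₁(A,X) + p·(1-q)·π₁(A,Y) + (1-p)·q·π₁(B,X) + (1-p)·(1-q)·π₁(B,Y)
= 0.5·0.25·5 + 0.5·0.75·4 + 0.5·0.25·7 + 0.5·0.75·3
= 4.125

E[P2] = 2.875 (similar calculation)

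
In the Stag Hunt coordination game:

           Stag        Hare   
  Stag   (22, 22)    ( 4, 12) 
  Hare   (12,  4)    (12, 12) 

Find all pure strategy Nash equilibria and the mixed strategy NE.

Pure NE: (Stag, Stag) and (Hare, Hare); Mixed NE: p = 0.4444, q = 0.4444

Work:
Check pure NE:
(Stag, Stag): (22, 22) - no unilateral deviation beneficial
(Hare, Hare): (12, 12) - no unilateral deviation beneficial
Mixed NE: P1 plays Stag with p = 0.4444, P2 plays Stag with q = 0.4444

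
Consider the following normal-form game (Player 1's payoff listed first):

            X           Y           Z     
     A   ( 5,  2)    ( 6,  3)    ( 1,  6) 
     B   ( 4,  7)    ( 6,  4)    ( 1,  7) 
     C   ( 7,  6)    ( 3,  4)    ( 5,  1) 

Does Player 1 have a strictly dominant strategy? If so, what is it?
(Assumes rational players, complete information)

No strictly dominant strategy exists for Player 1

Work:
A strategy strictly dominates another if it gives a strictly higher payoff against every opponent action. Compare each pair of P1's strategies column-by-column:
  A vs B: [5 vs 4, 6 vs 6, 1 vs 1] → A does not strictly dominate B (column Y: 6 ≤ 6)
  A vs C: [5 vs 7, 6 vs 3, 1 vs 5] → A does not strictly dominate C (column X: 5 ≤ 7)
  B vs A: [4 vs 5, 6 vs 6, 1 vs 1] → B does not strictly dominate A (column X: 4 ≤ 5)
  B vs C: [4 vs 7, 6 vs 3, 1 vs 5] → B does not strictly dominate C (column X: 4 ≤ 7)
  C vs A: [7 vs 5, 3 vs 6, 5 vs 1] → C does not strictly dominate A (column Y: 3 ≤ 6)
  C vs B: [7 vs 4, 3 vs 6, 5 vs 1] → C does not strictly dominate B (column Y: 3 ≤ 6)
No single strategy strictly dominates all others → no strictly dominant strategy.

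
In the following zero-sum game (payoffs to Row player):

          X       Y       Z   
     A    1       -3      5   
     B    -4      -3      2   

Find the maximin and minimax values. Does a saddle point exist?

Maximin = -3, Minimax = -3, Saddle: True

Work:
Row minimums: [-3, -4] → maximin = -3
Column maximums: [1, -3, 5] → minimax = -3
Saddle point exists! Game value = -3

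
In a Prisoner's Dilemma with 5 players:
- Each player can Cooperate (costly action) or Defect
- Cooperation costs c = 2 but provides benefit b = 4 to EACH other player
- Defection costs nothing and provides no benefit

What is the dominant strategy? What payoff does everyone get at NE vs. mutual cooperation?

Dominant: Defect; NE payoff = 0; Coop payoff = 14

Work:
Defect dominates (saves cost c = 2, benefit to others is external)
NE: All defect → everyone gets 0
If all cooperate: each receives (4)×4 - 2 = 14
Social dilemma: 14 > 0 but NE gives 0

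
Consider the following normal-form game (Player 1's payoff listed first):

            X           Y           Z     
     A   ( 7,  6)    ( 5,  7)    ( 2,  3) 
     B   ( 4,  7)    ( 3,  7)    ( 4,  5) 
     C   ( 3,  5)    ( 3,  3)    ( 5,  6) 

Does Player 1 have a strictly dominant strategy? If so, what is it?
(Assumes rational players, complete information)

No strictly dominant strategy exists for Player 1

Work:
A strategy strictly dominates another if it gives a strictly higher payoff against every opponent action. Compare each pair of P1's strategies column-by-column:
  A vs B: [7 vs 4, 5 vs 3, 2 vs 4] → A does not strictly dominate B (column Z: 2 ≤ 4)
  A vs C: [7 vs 3, 5 vs 3, 2 vs 5] → A does not strictly dominate C (column Z: 2 ≤ 5)
  B vs A: [4 vs 7, 3 vs 5, 4 vs 2] → B does not strictly dominate A (column X: 4 ≤ 7)
  B vs C: [4 vs 3, 3 vs 3, 4 vs 5] → B does not strictly dominate C (column Y: 3 ≤ 3)
  C vs A: [3 vs 7, 3 vs 5, 5 vs 2] → C does not strictly dominate A (column X: 3 ≤ 7)
  C vs B: [3 vs 4, 3 vs 3, 5 vs 4] → C does not strictly dominate B (column X: 3 ≤ 4)
No single strategy strictly dominates all others → no strictly dominant strategy.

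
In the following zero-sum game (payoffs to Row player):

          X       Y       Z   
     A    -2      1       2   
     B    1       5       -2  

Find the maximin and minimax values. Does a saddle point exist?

Maximin = -2, Minimax = 1, Saddle: False

Work:
Row minimums: [-2, -2] → maximin = -2
Column maximums: [1, 5, 2] → minimax = 1
No saddle point (maximin ≠ minimax). Mixed strategy needed.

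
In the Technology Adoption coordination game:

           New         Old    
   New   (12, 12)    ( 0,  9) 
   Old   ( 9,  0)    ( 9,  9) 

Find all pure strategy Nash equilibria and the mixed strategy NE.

Pure NE: (New, New) and (Old, Old); Mixed NE: p = 0.75, q = 0.75

Work:
Check pure NE:
(New, New): (12, 12) - no unilateral deviation beneficial
(Old, Old): (9, 9) - no unilateral deviation beneficial
Mixed NE: P1 plays New with p = 0.75, P2 plays New with q = 0.75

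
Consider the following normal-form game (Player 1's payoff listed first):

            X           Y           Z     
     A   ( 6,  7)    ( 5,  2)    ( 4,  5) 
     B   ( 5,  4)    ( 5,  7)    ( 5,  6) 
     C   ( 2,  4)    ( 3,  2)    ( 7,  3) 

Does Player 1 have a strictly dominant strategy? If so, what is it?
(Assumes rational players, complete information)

No strictly dominant strategy exists for Player 1

Work:
A strategy strictly dominates another if it gives a strictly higher payoff against every opponent action. Compare each pair of P1's strategies column-by-column:
  A vs B: [6 vs 5, 5 vs 5, 4 vs 5] → A does not strictly dominate B (column Y: 5 ≤ 5)
  A vs C: [6 vs 2, 5 vs 3, 4 vs 7] → A does not strictly dominate C (column Z: 4 ≤ 7)
  B vs A: [5 vs 6, 5 vs 5, 5 vs 4] → B does not strictly dominate A (column X: 5 ≤ 6)
  B vs C: [5 vs 2, 5 vs 3, 5 vs 7] → B does not strictly dominate C (column Z: 5 ≤ 7)
  C vs A: [2 vs 6, 3 vs 5, 7 vs 4] → C does not strictly dominate A (column X: 2 ≤ 6)
  C vs B: [2 vs 5, 3 vs 5, 7 vs 5] → C does not strictly dominate B (column X: 2 ≤ 5)
No single strategy strictly dominates all others → no strictly dominant strategy.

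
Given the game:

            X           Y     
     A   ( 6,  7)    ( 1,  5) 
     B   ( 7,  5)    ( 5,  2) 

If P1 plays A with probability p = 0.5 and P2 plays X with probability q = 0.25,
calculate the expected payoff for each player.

E[P1] = 3.875, E[P2] = 4.125

Work:
E[P1] = p·q·π₁(A,X) + p·(1-q)·π₁(A,Y) + (1-p)·q·π₁(B,X) + (1-p)·(1-q)·π₁(B,Y)
= 0.5·0.25·6 + 0.5·0.75·1 + 0.5·0.25·7 + 0.5·0.75·5
= 3.875

E[P2] = 4.125 (similar calculation)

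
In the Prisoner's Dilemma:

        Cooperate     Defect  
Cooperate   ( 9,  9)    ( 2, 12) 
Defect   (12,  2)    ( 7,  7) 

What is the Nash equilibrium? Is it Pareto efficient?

(Defect, Defect) is NE; not Pareto efficient

Work:
Defect dominates Cooperate for both players:
If P2 cooperates: Defect (12) > Cooperate (9)
If P2 defects: Defect (7) > Cooperate (2)
NE: (Defect, Defect) with payoff (7, 7)
But (Cooperate, Cooperate) = (9, 9) Pareto dominates (7, 7)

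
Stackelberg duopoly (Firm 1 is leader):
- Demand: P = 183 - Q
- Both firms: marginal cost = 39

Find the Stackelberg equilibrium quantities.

q₁* (leader) = 72.0, q₂* (follower) = 36.0

Work:
Follower's reaction: q₂ = (a - c - q₁)/2
Leader substitutes: π₁ = q₁·(a - q₁ - (a-c-q₁)/2 - c)
FOC: q₁* = (183 - 39)/2 = 72.00
Then: q₂* = (183 - 39 - 72.0)/2 = 36.00
Leader has first-mover advantage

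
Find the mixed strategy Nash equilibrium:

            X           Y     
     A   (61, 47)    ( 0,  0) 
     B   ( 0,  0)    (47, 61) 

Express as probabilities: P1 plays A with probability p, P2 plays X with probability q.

p = 0.5648, q = 0.4352

Work:
Find probabilities that make opponent indifferent:
P2 chooses q to make P1 indifferent between A and B
P1 chooses p to make P2 indifferent between X and Y
Mixed NE: P1 plays (A: 0.5648, B: 0.4352), P2 plays (X: 0.4352, Y: 0.5648)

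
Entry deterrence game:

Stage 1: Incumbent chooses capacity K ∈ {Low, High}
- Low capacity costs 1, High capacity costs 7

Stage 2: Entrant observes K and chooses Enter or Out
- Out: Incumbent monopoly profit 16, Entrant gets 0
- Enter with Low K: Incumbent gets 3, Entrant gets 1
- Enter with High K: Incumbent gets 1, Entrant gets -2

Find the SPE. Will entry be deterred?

SPE: (High, Enter|Low, Out|High); Entry deterred. Incumbent net profit = 9

Work:
After Low K: Entrant enters (1 > 0)
After High K: Entrant stays out (-2 < 0)
Incumbent: Low → 3−1=2, High → 16−7=9
Incumbent chooses High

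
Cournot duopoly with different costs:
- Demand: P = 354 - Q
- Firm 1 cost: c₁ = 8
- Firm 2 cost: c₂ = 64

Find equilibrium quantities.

q₁* = 134.0, q₂* = 78.0

Work:
Reaction: q₁ = (354 - 8 - q₂)/2
Reaction: q₂ = (354 - 64 - q₁)/2
Solve simultaneously:
q₁* = (354 - 2×8 + 64)/3 = 134.0
q₂* = (354 - 2×64 + 8)/3 = 78.0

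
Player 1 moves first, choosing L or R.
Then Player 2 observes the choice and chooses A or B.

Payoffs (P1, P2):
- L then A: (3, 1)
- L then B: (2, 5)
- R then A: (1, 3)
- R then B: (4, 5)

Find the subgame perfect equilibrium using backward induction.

P1 plays R, P2 plays B after L and B after R; Payoff (4, 5)

Work:
Backward induction:
After L: P2 chooses B → P1 gets 2
After R: P2 chooses B → P1 gets 4
P1 chooses R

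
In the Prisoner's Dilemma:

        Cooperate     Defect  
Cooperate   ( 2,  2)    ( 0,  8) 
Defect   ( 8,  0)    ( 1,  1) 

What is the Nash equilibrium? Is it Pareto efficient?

(Defect, Defect) is NE; not Pareto efficient

Work:
Defect dominates Cooperate for both players:
If P2 cooperates: Defect (8) > Cooperate (2)
If P2 defects: Defect (1) > Cooperate (0)
NE: (Defect, Defect) with payoff (1, 1)
But (Cooperate, Cooperate) = (2, 2) Pareto dominates (1, 1)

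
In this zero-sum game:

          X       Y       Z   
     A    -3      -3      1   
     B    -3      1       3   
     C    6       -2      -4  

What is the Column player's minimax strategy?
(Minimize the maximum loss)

Column should play Y, value = 1

Work:
Column player minimizes Row's maximum payoff:
Column X: max payoff to Row = 6
Column Y: max payoff to Row = 1
Column Z: max payoff to Row = 3
Minimum is 1, achieved by column Y.
Minimax strategy: Y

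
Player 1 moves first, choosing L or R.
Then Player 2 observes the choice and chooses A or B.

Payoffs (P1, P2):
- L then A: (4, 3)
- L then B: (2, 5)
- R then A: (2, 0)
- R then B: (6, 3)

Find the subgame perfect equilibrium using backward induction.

P1 plays R, P2 plays B after L and B after R; Payoff (6, 3)

Work:
Backward induction:
After L: P2 chooses B → P1 gets 2
After R: P2 chooses B → P1 gets 6
P1 chooses R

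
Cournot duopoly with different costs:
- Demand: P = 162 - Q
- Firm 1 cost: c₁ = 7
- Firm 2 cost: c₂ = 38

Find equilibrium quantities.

q₁* = 62.0, q₂* = 31.0

Work:
Reaction: q₁ = (162 - 7 - q₂)/2
Reaction: q₂ = (162 - 38 - q₁)/2
Solve simultaneously:
q₁* = (162 - 2×7 + 38)/3 = 62.0
q₂* = (162 - 2×38 + 7)/3 = 31.0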